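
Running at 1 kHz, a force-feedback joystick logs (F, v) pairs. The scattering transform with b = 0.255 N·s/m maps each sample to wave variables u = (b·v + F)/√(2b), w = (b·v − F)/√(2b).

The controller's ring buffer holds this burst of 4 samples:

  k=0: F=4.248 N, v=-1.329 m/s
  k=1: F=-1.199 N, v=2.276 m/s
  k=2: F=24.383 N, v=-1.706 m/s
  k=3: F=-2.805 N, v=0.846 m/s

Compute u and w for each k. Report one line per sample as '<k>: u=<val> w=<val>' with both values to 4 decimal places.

k=0: b·v=0.255×(-1.329)=-0.3389; √(2b)=0.7141; u=(-0.3389+4.248)/0.7141=5.4738, w=(-0.3389−4.248)/0.7141=-6.4229
k=1: b·v=0.255×2.276=0.5804; √(2b)=0.7141; u=(0.5804+(-1.199))/0.7141=-0.8662, w=(0.5804−(-1.199))/0.7141=2.4916
k=2: b·v=0.255×(-1.706)=-0.4350; √(2b)=0.7141; u=(-0.4350+24.383)/0.7141=33.5339, w=(-0.4350−24.383)/0.7141=-34.7522
k=3: b·v=0.255×0.846=0.2157; √(2b)=0.7141; u=(0.2157+(-2.805))/0.7141=-3.6257, w=(0.2157−(-2.805))/0.7141=4.2299

0: u=5.4738 w=-6.4229
1: u=-0.8662 w=2.4916
2: u=33.5339 w=-34.7522
3: u=-3.6257 w=4.2299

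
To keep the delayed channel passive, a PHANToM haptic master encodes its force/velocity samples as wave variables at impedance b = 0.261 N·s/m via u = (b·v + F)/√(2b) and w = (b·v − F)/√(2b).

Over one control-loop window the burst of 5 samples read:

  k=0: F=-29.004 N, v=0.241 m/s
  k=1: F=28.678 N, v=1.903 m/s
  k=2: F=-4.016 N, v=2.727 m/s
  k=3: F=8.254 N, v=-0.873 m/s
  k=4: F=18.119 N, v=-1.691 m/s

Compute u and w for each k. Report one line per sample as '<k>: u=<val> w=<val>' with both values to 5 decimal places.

k=0: b·v=0.261×0.241=0.06290; √(2b)=0.72250; u=(0.06290+(-29.004))/0.72250=-40.05712, w=(0.06290−(-29.004))/0.72250=40.23125
k=1: b·v=0.261×1.903=0.49668; √(2b)=0.72250; u=(0.49668+28.678)/0.72250=40.38043, w=(0.49668−28.678)/0.72250=-39.00552
k=2: b·v=0.261×2.727=0.71175; √(2b)=0.72250; u=(0.71175+(-4.016))/0.72250=-4.57339, w=(0.71175−(-4.016))/0.72250=6.54363
k=3: b·v=0.261×(-0.873)=-0.22785; √(2b)=0.72250; u=(-0.22785+8.254)/0.72250=11.10892, w=(-0.22785−8.254)/0.72250=-11.73966
k=4: b·v=0.261×(-1.691)=-0.44135; √(2b)=0.72250; u=(-0.44135+18.119)/0.72250=24.46748, w=(-0.44135−18.119)/0.72250=-25.68922

0: u=-40.05712 w=40.23125
1: u=40.38043 w=-39.00552
2: u=-4.57339 w=6.54363
3: u=11.10892 w=-11.73966
4: u=24.46748 w=-25.68922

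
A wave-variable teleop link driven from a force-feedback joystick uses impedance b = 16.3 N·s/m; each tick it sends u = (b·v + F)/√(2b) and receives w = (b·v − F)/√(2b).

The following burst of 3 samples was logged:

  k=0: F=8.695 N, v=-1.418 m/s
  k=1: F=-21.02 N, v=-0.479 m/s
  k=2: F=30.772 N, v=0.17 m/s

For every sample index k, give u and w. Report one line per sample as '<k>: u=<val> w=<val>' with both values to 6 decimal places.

k=0: b·v=16.3×(-1.418)=-23.113400; √(2b)=5.709641; u=(-23.113400+8.695)/5.709641=-2.525273, w=(-23.113400−8.695)/5.709641=-5.570998
k=1: b·v=16.3×(-0.479)=-7.807700; √(2b)=5.709641; u=(-7.807700+(-21.02))/5.709641=-5.048951, w=(-7.807700−(-21.02))/5.709641=2.314033
k=2: b·v=16.3×0.17=2.771000; √(2b)=5.709641; u=(2.771000+30.772)/5.709641=5.874800, w=(2.771000−30.772)/5.709641=-4.904161

0: u=-2.525273 w=-5.570998
1: u=-5.048951 w=2.314033
2: u=5.874800 w=-4.904161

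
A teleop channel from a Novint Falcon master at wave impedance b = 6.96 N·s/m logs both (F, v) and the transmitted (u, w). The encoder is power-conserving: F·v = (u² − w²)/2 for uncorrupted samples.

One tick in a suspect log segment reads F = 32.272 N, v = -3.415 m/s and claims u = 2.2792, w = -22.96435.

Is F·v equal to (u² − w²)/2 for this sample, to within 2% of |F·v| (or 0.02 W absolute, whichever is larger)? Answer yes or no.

F·v = 32.272×(-3.415) = -110.20888 W.
(u² − w²)/2 = (5.19475 − 527.36137)/2 = -261.08331 W.
|Δ| = 150.87443;  2% of max(1, |F·v|) = 2.20418.

no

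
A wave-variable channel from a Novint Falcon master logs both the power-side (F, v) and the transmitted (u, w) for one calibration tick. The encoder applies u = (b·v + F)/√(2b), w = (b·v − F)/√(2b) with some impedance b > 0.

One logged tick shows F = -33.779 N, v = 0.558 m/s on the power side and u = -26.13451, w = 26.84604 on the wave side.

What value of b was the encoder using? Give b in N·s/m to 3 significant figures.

u + w = 0.71153;  u + w = √(2b)·v, so √(2b) = 0.71153/0.558 = 1.27514.
b = (√(2b))²/2 = 1.62599/2 = 0.81300.
(Check via u − w = 2F/√(2b): u − w = -52.98055, 2F/√(2b) = -52.98071.)

b = 0.813 N·s/m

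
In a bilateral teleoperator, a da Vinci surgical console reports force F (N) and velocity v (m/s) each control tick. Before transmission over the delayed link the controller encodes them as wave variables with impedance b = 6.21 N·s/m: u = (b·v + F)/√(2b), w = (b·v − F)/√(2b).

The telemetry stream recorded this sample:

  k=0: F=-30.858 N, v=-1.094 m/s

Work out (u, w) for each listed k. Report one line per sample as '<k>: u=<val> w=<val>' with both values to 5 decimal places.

k=0: b·v=6.21×(-1.094)=-6.79374; √(2b)=3.52420; u=(-6.79374+(-30.858))/3.52420=-10.68376, w=(-6.79374−(-30.858))/3.52420=6.82829

0: u=-10.68376 w=6.82829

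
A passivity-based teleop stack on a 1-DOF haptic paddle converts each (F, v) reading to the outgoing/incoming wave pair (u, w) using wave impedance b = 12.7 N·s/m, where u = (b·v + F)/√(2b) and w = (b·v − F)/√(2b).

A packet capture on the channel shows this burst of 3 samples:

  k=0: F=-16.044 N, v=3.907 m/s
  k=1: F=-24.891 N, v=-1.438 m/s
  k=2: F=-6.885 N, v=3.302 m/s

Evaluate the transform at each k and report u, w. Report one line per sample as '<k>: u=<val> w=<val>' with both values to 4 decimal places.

0: u=6.6619 w=13.0288
1: u=-8.5625 w=1.3152
2: u=6.9547 w=9.6869

k=0: b·v=12.7×3.907=49.6189; √(2b)=5.0398; u=(49.6189+(-16.044))/5.0398=6.6619, w=(49.6189−(-16.044))/5.0398=13.0288
k=1: b·v=12.7×(-1.438)=-18.2626; √(2b)=5.0398; u=(-18.2626+(-24.891))/5.0398=-8.5625, w=(-18.2626−(-24.891))/5.0398=1.3152
k=2: b·v=12.7×3.302=41.9354; √(2b)=5.0398; u=(41.9354+(-6.885))/5.0398=6.9547, w=(41.9354−(-6.885))/5.0398=9.6869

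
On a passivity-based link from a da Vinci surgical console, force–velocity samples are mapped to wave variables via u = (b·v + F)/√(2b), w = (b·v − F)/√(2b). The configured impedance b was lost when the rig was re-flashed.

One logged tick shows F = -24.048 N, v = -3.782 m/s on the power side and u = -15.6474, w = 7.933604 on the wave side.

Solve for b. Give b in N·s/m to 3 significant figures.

b = 2.08 N·s/m

u + w = -7.713796;  u + w = √(2b)·v, so √(2b) = -7.713796/(-3.782) = 2.039608.
b = (√(2b))²/2 = 4.159999/2 = 2.080000.
(Check via u − w = 2F/√(2b): u − w = -23.581004, 2F/√(2b) = -23.581006.)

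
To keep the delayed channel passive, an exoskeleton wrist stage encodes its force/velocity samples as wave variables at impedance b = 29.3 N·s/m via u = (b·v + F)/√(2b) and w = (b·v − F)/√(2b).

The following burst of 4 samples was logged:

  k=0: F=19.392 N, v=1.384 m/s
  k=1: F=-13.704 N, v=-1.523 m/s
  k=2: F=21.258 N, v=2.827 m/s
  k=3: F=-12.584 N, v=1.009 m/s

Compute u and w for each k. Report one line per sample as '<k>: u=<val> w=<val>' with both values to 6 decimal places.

0: u=7.830529 w=2.764079
1: u=-7.619519 w=-4.039143
2: u=13.597418 w=8.043447
3: u=2.218100 w=5.505859

k=0: b·v=29.3×1.384=40.551200; √(2b)=7.655064; u=(40.551200+19.392)/7.655064=7.830529, w=(40.551200−19.392)/7.655064=2.764079
k=1: b·v=29.3×(-1.523)=-44.623900; √(2b)=7.655064; u=(-44.623900+(-13.704))/7.655064=-7.619519, w=(-44.623900−(-13.704))/7.655064=-4.039143
k=2: b·v=29.3×2.827=82.831100; √(2b)=7.655064; u=(82.831100+21.258)/7.655064=13.597418, w=(82.831100−21.258)/7.655064=8.043447
k=3: b·v=29.3×1.009=29.563700; √(2b)=7.655064; u=(29.563700+(-12.584))/7.655064=2.218100, w=(29.563700−(-12.584))/7.655064=5.505859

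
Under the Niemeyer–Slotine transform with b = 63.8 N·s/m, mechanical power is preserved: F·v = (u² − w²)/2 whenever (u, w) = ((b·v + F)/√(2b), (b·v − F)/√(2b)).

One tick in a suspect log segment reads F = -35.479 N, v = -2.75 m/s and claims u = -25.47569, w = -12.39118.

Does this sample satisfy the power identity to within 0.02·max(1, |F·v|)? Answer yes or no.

F·v = (-35.479)×(-2.75) = 97.56725 W.
(u² − w²)/2 = (649.01078 − 153.54134)/2 = 247.73472 W.
|Δ| = 150.16747;  2% of max(1, |F·v|) = 1.95135.

no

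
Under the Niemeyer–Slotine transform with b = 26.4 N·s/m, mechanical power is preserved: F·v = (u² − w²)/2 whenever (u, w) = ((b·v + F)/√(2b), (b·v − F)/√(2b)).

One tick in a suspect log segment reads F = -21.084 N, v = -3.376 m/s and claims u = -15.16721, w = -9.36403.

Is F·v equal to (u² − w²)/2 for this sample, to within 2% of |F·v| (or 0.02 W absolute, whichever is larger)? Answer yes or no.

F·v = (-21.084)×(-3.376) = 71.1796 W.
(u² − w²)/2 = (230.0443 − 87.6851)/2 = 71.1796 W.
|Δ| = 0.0000;  2% of max(1, |F·v|) = 1.4236.

yes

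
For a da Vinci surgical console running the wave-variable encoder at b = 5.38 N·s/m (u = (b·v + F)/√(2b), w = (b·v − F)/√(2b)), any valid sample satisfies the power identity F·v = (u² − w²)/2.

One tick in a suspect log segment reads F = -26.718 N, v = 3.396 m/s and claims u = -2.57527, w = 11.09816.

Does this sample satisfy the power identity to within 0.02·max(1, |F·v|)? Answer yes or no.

F·v = (-26.718)×3.396 = -90.73433 W.
(u² − w²)/2 = (6.63202 − 123.16916)/2 = -58.26857 W.
|Δ| = 32.46576;  2% of max(1, |F·v|) = 1.81469.

no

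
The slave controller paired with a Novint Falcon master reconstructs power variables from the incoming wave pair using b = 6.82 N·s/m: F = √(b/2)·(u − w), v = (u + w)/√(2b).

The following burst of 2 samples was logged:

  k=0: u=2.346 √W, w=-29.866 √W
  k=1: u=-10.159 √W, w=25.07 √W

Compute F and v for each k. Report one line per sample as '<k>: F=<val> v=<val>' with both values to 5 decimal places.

k=0: u−w=32.21200, u+w=-27.52000; √(b/2)=1.84662, √(2b)=3.69324; F=1.84662×32.212=59.48328, v=-27.52000/3.69324=-7.45146
k=1: u−w=-35.22900, u+w=14.91100; √(b/2)=1.84662, √(2b)=3.69324; F=1.84662×(-35.229)=-65.05452, v=14.91100/3.69324=4.03738

0: F=59.48328 v=-7.45146
1: F=-65.05452 v=4.03738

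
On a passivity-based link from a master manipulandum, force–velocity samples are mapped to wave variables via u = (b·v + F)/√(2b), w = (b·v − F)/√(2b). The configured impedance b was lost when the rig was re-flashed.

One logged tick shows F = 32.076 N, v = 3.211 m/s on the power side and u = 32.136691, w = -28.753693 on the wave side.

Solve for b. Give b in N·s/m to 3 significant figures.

b = 0.555 N·s/m

u + w = 3.382998;  u + w = √(2b)·v, so √(2b) = 3.382998/3.211 = 1.053565.
b = (√(2b))²/2 = 1.110000/2 = 0.555000.
(Check via u − w = 2F/√(2b): u − w = 60.890384, 2F/√(2b) = 60.890391.)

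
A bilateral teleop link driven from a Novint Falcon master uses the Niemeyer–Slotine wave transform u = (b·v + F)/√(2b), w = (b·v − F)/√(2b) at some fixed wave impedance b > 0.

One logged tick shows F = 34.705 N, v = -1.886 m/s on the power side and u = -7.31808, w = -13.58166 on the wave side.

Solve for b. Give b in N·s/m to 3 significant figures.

b = 61.4 N·s/m

u + w = -20.89974;  u + w = √(2b)·v, so √(2b) = -20.89974/(-1.886) = 11.08152.
b = (√(2b))²/2 = 122.80001/2 = 61.40000.
(Check via u − w = 2F/√(2b): u − w = 6.26358, 2F/√(2b) = 6.26358.)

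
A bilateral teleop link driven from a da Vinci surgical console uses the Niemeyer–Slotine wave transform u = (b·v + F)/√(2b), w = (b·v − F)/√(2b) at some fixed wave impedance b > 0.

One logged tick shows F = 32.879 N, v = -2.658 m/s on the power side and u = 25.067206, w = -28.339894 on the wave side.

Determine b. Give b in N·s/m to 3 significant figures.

u + w = -3.272688;  u + w = √(2b)·v, so √(2b) = -3.272688/(-2.658) = 1.231260.
b = (√(2b))²/2 = 1.516000/2 = 0.758000.
(Check via u − w = 2F/√(2b): u − w = 53.407100, 2F/√(2b) = 53.407097.)

b = 0.758 N·s/m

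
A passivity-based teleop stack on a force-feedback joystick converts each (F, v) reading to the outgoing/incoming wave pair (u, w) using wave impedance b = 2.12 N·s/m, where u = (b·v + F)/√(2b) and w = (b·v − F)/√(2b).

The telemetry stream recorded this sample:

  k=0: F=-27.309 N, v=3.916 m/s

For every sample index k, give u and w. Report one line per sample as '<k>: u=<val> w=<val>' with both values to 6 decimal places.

0: u=-9.230654 w=17.294192

k=0: b·v=2.12×3.916=8.301920; √(2b)=2.059126; u=(8.301920+(-27.309))/2.059126=-9.230654, w=(8.301920−(-27.309))/2.059126=17.294192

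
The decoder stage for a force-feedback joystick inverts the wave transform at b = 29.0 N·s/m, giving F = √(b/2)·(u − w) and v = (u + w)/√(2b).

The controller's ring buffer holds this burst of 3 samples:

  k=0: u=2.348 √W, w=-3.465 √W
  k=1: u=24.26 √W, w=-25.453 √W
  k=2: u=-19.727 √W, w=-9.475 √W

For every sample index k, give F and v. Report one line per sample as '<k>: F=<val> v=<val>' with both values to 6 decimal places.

k=0: u−w=5.813000, u+w=-1.117000; √(b/2)=3.807887, √(2b)=7.615773; F=3.807887×5.813=22.135245, v=-1.117000/7.615773=-0.146669
k=1: u−w=49.713000, u+w=-1.193000; √(b/2)=3.807887, √(2b)=7.615773; F=3.807887×49.713=189.301464, v=-1.193000/7.615773=-0.156649
k=2: u−w=-10.252000, u+w=-29.202000; √(b/2)=3.807887, √(2b)=7.615773; F=3.807887×(-10.252)=-39.038453, v=-29.202000/7.615773=-3.834410

0: F=22.135245 v=-0.146669
1: F=189.301464 v=-0.156649
2: F=-39.038453 v=-3.834410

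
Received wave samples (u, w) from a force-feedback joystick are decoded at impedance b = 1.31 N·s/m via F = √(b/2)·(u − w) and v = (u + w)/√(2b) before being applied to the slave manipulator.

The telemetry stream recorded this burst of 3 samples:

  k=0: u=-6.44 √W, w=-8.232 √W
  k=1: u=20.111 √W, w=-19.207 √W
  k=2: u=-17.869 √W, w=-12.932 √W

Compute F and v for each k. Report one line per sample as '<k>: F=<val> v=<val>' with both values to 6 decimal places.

0: F=1.450303 v=-9.064392
1: F=31.820871 v=0.558493
2: F=-3.995616 v=-19.028921

k=0: u−w=1.792000, u+w=-14.672000; √(b/2)=0.809321, √(2b)=1.618641; F=0.809321×1.792=1.450303, v=-14.672000/1.618641=-9.064392
k=1: u−w=39.318000, u+w=0.904000; √(b/2)=0.809321, √(2b)=1.618641; F=0.809321×39.318=31.820871, v=0.904000/1.618641=0.558493
k=2: u−w=-4.937000, u+w=-30.801000; √(b/2)=0.809321, √(2b)=1.618641; F=0.809321×(-4.937)=-3.995616, v=-30.801000/1.618641=-19.028921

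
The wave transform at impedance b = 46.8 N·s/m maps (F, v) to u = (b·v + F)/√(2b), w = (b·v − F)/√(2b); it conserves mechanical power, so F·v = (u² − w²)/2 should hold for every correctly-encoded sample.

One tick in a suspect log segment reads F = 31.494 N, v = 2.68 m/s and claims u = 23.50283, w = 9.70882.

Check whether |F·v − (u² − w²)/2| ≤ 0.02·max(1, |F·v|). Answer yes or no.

F·v = 31.494×2.68 = 84.4039 W.
(u² − w²)/2 = (552.3830 − 94.2612)/2 = 229.0609 W.
|Δ| = 144.6570;  2% of max(1, |F·v|) = 1.6881.

no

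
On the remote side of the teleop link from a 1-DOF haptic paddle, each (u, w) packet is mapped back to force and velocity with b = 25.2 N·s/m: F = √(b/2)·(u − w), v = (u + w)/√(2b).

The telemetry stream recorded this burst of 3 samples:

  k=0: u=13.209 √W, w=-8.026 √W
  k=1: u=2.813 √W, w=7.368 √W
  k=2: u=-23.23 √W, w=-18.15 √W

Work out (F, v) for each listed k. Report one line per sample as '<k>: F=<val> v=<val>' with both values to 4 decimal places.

0: F=75.3768 v=0.7301
1: F=-16.1686 v=1.4341
2: F=-18.0322 v=-5.8287

k=0: u−w=21.2350, u+w=5.1830; √(b/2)=3.5496, √(2b)=7.0993; F=3.5496×21.235=75.3768, v=5.1830/7.0993=0.7301
k=1: u−w=-4.5550, u+w=10.1810; √(b/2)=3.5496, √(2b)=7.0993; F=3.5496×(-4.555)=-16.1686, v=10.1810/7.0993=1.4341
k=2: u−w=-5.0800, u+w=-41.3800; √(b/2)=3.5496, √(2b)=7.0993; F=3.5496×(-5.08)=-18.0322, v=-41.3800/7.0993=-5.8287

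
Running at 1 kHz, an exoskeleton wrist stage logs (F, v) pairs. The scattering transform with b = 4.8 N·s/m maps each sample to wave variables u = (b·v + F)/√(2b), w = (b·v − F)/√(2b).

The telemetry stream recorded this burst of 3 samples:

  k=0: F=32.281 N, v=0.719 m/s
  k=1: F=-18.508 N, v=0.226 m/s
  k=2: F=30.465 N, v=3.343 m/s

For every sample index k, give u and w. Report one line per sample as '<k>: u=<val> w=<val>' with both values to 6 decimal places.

0: u=11.532518 w=-9.304778
1: u=-5.623314 w=6.323549
2: u=15.011490 w=-4.653583

k=0: b·v=4.8×0.719=3.451200; √(2b)=3.098387; u=(3.451200+32.281)/3.098387=11.532518, w=(3.451200−32.281)/3.098387=-9.304778
k=1: b·v=4.8×0.226=1.084800; √(2b)=3.098387; u=(1.084800+(-18.508))/3.098387=-5.623314, w=(1.084800−(-18.508))/3.098387=6.323549
k=2: b·v=4.8×3.343=16.046400; √(2b)=3.098387; u=(16.046400+30.465)/3.098387=15.011490, w=(16.046400−30.465)/3.098387=-4.653583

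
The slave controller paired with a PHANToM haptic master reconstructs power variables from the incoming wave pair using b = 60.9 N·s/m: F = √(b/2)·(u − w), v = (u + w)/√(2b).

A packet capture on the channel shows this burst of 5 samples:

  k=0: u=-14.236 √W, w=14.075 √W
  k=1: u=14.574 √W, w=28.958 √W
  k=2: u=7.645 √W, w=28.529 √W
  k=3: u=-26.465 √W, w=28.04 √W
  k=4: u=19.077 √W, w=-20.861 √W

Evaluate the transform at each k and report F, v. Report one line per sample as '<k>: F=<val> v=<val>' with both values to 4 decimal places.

k=0: u−w=-28.3110, u+w=-0.1610; √(b/2)=5.5182, √(2b)=11.0363; F=5.5182×(-28.311)=-156.2244, v=-0.1610/11.0363=-0.0146
k=1: u−w=-14.3840, u+w=43.5320; √(b/2)=5.5182, √(2b)=11.0363; F=5.5182×(-14.384)=-79.3731, v=43.5320/11.0363=3.9444
k=2: u−w=-20.8840, u+w=36.1740; √(b/2)=5.5182, √(2b)=11.0363; F=5.5182×(-20.884)=-115.2411, v=36.1740/11.0363=3.2777
k=3: u−w=-54.5050, u+w=1.5750; √(b/2)=5.5182, √(2b)=11.0363; F=5.5182×(-54.505)=-300.7669, v=1.5750/11.0363=0.1427
k=4: u−w=39.9380, u+w=-1.7840; √(b/2)=5.5182, √(2b)=11.0363; F=5.5182×39.938=220.3839, v=-1.7840/11.0363=-0.1616

0: F=-156.2244 v=-0.0146
1: F=-79.3731 v=3.9444
2: F=-115.2411 v=3.2777
3: F=-300.7669 v=0.1427
4: F=220.3839 v=-0.1616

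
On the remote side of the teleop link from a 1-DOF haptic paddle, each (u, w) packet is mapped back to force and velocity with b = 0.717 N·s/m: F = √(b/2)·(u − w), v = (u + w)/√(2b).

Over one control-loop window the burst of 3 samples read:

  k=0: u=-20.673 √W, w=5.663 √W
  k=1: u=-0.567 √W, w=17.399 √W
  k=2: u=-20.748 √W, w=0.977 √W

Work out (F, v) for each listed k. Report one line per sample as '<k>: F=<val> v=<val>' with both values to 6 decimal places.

0: F=-15.768646 v=-12.534474
1: F=-10.757119 v=14.055981
2: F=-13.007815 v=-16.510266

k=0: u−w=-26.336000, u+w=-15.010000; √(b/2)=0.598749, √(2b)=1.197497; F=0.598749×(-26.336)=-15.768646, v=-15.010000/1.197497=-12.534474
k=1: u−w=-17.966000, u+w=16.832000; √(b/2)=0.598749, √(2b)=1.197497; F=0.598749×(-17.966)=-10.757119, v=16.832000/1.197497=14.055981
k=2: u−w=-21.725000, u+w=-19.771000; √(b/2)=0.598749, √(2b)=1.197497; F=0.598749×(-21.725)=-13.007815, v=-19.771000/1.197497=-16.510266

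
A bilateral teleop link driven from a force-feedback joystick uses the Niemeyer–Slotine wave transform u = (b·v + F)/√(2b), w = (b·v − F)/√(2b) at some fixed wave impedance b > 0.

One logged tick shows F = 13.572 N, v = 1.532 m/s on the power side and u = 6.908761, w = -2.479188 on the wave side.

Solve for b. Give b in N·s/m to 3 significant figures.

u + w = 4.429573;  u + w = √(2b)·v, so √(2b) = 4.429573/1.532 = 2.891366.
b = (√(2b))²/2 = 8.359998/2 = 4.179999.
(Check via u − w = 2F/√(2b): u − w = 9.387949, 2F/√(2b) = 9.387950.)

b = 4.18 N·s/m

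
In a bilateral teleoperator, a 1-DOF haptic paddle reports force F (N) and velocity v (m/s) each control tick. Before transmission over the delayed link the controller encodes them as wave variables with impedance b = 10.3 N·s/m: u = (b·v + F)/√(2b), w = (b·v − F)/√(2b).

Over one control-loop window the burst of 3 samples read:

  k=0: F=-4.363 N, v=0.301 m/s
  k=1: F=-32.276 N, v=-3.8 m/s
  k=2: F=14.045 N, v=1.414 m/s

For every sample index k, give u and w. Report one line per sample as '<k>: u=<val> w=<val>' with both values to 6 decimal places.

k=0: b·v=10.3×0.301=3.100300; √(2b)=4.538722; u=(3.100300+(-4.363))/4.538722=-0.278206, w=(3.100300−(-4.363))/4.538722=1.644361
k=1: b·v=10.3×(-3.8)=-39.140000; √(2b)=4.538722; u=(-39.140000+(-32.276))/4.538722=-15.734825, w=(-39.140000−(-32.276))/4.538722=-1.512320
k=2: b·v=10.3×1.414=14.564200; √(2b)=4.538722; u=(14.564200+14.045)/4.538722=6.303360, w=(14.564200−14.045)/4.538722=0.114393

0: u=-0.278206 w=1.644361
1: u=-15.734825 w=-1.512320
2: u=6.303360 w=0.114393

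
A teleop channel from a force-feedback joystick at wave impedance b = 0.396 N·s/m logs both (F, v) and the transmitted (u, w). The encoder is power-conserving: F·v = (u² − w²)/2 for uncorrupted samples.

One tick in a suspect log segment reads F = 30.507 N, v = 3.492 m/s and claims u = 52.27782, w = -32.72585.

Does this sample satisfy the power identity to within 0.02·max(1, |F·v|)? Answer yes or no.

F·v = 30.507×3.492 = 106.53044 W.
(u² − w²)/2 = (2732.97046 − 1070.98126)/2 = 830.99460 W.
|Δ| = 724.46416;  2% of max(1, |F·v|) = 2.13061.

no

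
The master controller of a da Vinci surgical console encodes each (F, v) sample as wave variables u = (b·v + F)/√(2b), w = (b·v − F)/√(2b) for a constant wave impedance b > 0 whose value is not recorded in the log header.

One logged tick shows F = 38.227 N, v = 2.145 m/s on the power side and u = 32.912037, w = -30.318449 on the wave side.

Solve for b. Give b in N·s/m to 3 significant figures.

b = 0.731 N·s/m

u + w = 2.593588;  u + w = √(2b)·v, so √(2b) = 2.593588/2.145 = 1.209132.
b = (√(2b))²/2 = 1.462000/2 = 0.731000.
(Check via u − w = 2F/√(2b): u − w = 63.230486, 2F/√(2b) = 63.230486.)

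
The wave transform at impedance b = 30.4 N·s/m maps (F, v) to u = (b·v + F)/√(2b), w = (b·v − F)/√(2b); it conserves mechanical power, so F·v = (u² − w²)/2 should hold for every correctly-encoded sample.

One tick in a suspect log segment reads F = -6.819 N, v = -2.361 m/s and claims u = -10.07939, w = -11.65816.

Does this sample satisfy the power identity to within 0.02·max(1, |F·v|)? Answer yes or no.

no

F·v = (-6.819)×(-2.361) = 16.0997 W.
(u² − w²)/2 = (101.5941 − 135.9127)/2 = -17.1593 W.
|Δ| = 33.2590;  2% of max(1, |F·v|) = 0.3220.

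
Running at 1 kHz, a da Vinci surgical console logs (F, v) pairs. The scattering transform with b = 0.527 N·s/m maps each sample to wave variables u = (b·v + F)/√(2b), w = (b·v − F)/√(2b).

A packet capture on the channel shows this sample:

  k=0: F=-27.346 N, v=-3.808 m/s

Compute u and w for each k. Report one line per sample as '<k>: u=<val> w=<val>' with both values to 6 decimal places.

0: u=-28.591008 w=24.681544

k=0: b·v=0.527×(-3.808)=-2.006816; √(2b)=1.026645; u=(-2.006816+(-27.346))/1.026645=-28.591008, w=(-2.006816−(-27.346))/1.026645=24.681544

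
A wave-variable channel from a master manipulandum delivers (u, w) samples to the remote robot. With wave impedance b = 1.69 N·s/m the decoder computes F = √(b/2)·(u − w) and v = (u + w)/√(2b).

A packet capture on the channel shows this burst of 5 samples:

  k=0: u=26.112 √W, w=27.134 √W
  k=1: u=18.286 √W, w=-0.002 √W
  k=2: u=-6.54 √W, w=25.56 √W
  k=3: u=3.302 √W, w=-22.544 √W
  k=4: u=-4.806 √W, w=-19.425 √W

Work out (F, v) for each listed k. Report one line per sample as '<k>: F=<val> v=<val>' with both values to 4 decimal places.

0: F=-0.9395 v=28.9620
1: F=16.8110 v=9.9452
2: F=-29.5076 v=10.3455
3: F=23.7586 v=-10.4663
4: F=13.4384 v=-13.1799

k=0: u−w=-1.0220, u+w=53.2460; √(b/2)=0.9192, √(2b)=1.8385; F=0.9192×(-1.022)=-0.9395, v=53.2460/1.8385=28.9620
k=1: u−w=18.2880, u+w=18.2840; √(b/2)=0.9192, √(2b)=1.8385; F=0.9192×18.288=16.8110, v=18.2840/1.8385=9.9452
k=2: u−w=-32.1000, u+w=19.0200; √(b/2)=0.9192, √(2b)=1.8385; F=0.9192×(-32.1)=-29.5076, v=19.0200/1.8385=10.3455
k=3: u−w=25.8460, u+w=-19.2420; √(b/2)=0.9192, √(2b)=1.8385; F=0.9192×25.846=23.7586, v=-19.2420/1.8385=-10.4663
k=4: u−w=14.6190, u+w=-24.2310; √(b/2)=0.9192, √(2b)=1.8385; F=0.9192×14.619=13.4384, v=-24.2310/1.8385=-13.1799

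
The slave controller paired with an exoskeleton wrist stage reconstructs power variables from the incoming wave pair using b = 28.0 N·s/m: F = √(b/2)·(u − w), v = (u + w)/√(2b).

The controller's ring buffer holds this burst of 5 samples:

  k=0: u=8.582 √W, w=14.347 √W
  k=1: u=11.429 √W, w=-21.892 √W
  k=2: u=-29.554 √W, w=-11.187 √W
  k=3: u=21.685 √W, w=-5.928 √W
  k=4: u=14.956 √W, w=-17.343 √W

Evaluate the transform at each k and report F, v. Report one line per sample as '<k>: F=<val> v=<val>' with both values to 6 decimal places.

0: F=-21.570655 v=3.064017
1: F=124.675766 v=-1.398177
2: F=-68.723021 v=-5.444245
3: F=103.318385 v=2.105618
4: F=120.851792 v=-0.318976

k=0: u−w=-5.765000, u+w=22.929000; √(b/2)=3.741657, √(2b)=7.483315; F=3.741657×(-5.765)=-21.570655, v=22.929000/7.483315=3.064017
k=1: u−w=33.321000, u+w=-10.463000; √(b/2)=3.741657, √(2b)=7.483315; F=3.741657×33.321=124.675766, v=-10.463000/7.483315=-1.398177
k=2: u−w=-18.367000, u+w=-40.741000; √(b/2)=3.741657, √(2b)=7.483315; F=3.741657×(-18.367)=-68.723021, v=-40.741000/7.483315=-5.444245
k=3: u−w=27.613000, u+w=15.757000; √(b/2)=3.741657, √(2b)=7.483315; F=3.741657×27.613=103.318385, v=15.757000/7.483315=2.105618
k=4: u−w=32.299000, u+w=-2.387000; √(b/2)=3.741657, √(2b)=7.483315; F=3.741657×32.299=120.851792, v=-2.387000/7.483315=-0.318976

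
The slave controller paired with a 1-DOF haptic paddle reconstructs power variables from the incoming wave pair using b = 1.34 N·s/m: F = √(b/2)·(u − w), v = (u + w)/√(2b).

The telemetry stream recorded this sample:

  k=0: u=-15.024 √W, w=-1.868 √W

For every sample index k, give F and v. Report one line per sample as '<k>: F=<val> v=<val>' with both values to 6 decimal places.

0: F=-10.768650 v=-10.318431

k=0: u−w=-13.156000, u+w=-16.892000; √(b/2)=0.818535, √(2b)=1.637071; F=0.818535×(-13.156)=-10.768650, v=-16.892000/1.637071=-10.318431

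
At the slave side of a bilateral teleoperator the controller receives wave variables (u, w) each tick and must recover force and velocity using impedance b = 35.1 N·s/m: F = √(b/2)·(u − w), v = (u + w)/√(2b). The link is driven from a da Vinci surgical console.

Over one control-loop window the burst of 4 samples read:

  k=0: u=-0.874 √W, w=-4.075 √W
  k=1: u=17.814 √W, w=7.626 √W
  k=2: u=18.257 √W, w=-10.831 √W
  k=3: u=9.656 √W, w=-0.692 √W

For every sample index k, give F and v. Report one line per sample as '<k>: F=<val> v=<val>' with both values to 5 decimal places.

0: F=13.40986 v=-0.59068
1: F=42.68030 v=3.03633
2: F=121.85754 v=0.88631
3: F=43.35059 v=1.06988

k=0: u−w=3.20100, u+w=-4.94900; √(b/2)=4.18927, √(2b)=8.37854; F=4.18927×3.201=13.40986, v=-4.94900/8.37854=-0.59068
k=1: u−w=10.18800, u+w=25.44000; √(b/2)=4.18927, √(2b)=8.37854; F=4.18927×10.188=42.68030, v=25.44000/8.37854=3.03633
k=2: u−w=29.08800, u+w=7.42600; √(b/2)=4.18927, √(2b)=8.37854; F=4.18927×29.088=121.85754, v=7.42600/8.37854=0.88631
k=3: u−w=10.34800, u+w=8.96400; √(b/2)=4.18927, √(2b)=8.37854; F=4.18927×10.348=43.35059, v=8.96400/8.37854=1.06988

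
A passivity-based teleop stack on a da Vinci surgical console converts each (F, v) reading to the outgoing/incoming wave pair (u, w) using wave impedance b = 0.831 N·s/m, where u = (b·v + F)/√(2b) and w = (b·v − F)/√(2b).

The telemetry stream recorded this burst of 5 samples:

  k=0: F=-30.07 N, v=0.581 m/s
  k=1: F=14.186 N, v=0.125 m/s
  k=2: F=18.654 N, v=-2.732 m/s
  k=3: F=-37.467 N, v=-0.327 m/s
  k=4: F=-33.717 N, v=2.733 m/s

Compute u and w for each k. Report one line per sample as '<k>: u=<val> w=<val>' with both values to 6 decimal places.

k=0: b·v=0.831×0.581=0.482811; √(2b)=1.289186; u=(0.482811+(-30.07))/1.289186=-22.950291, w=(0.482811−(-30.07))/1.289186=23.699308
k=1: b·v=0.831×0.125=0.103875; √(2b)=1.289186; u=(0.103875+14.186)/1.289186=11.084419, w=(0.103875−14.186)/1.289186=-10.923270
k=2: b·v=0.831×(-2.732)=-2.270292; √(2b)=1.289186; u=(-2.270292+18.654)/1.289186=12.708570, w=(-2.270292−18.654)/1.289186=-16.230626
k=3: b·v=0.831×(-0.327)=-0.271737; √(2b)=1.289186; u=(-0.271737+(-37.467))/1.289186=-29.273311, w=(-0.271737−(-37.467))/1.289186=28.851748
k=4: b·v=0.831×2.733=2.271123; √(2b)=1.289186; u=(2.271123+(-33.717))/1.289186=-24.392044, w=(2.271123−(-33.717))/1.289186=27.915389

0: u=-22.950291 w=23.699308
1: u=11.084419 w=-10.923270
2: u=12.708570 w=-16.230626
3: u=-29.273311 w=28.851748
4: u=-24.392044 w=27.915389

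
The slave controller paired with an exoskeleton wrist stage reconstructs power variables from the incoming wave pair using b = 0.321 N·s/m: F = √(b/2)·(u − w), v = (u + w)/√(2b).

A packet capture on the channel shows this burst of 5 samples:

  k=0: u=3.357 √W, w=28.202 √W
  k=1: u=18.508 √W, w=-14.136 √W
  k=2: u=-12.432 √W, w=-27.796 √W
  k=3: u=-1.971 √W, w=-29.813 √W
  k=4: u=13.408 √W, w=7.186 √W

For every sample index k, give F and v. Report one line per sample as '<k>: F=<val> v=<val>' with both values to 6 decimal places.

k=0: u−w=-24.845000, u+w=31.559000; √(b/2)=0.400625, √(2b)=0.801249; F=0.400625×(-24.845)=-9.953516, v=31.559000/0.801249=39.387255
k=1: u−w=32.644000, u+w=4.372000; √(b/2)=0.400625, √(2b)=0.801249; F=0.400625×32.644=13.077987, v=4.372000/0.801249=5.456481
k=2: u−w=15.364000, u+w=-40.228000; √(b/2)=0.400625, √(2b)=0.801249; F=0.400625×15.364=6.155195, v=-40.228000/0.801249=-50.206613
k=3: u−w=27.842000, u+w=-31.784000; √(b/2)=0.400625, √(2b)=0.801249; F=0.400625×27.842=11.154188, v=-31.784000/0.801249=-39.668067
k=4: u−w=6.222000, u+w=20.594000; √(b/2)=0.400625, √(2b)=0.801249; F=0.400625×6.222=2.492686, v=20.594000/0.801249=25.702371

0: F=-9.953516 v=39.387255
1: F=13.077987 v=5.456481
2: F=6.155195 v=-50.206613
3: F=11.154188 v=-39.668067
4: F=2.492686 v=25.702371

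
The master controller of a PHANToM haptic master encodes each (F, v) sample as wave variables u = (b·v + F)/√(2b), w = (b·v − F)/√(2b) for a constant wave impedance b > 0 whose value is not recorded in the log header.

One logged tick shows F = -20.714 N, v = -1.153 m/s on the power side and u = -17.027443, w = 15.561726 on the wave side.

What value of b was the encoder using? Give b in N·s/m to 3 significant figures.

u + w = -1.465717;  u + w = √(2b)·v, so √(2b) = -1.465717/(-1.153) = 1.271220.
b = (√(2b))²/2 = 1.616001/2 = 0.808001.
(Check via u − w = 2F/√(2b): u − w = -32.589169, 2F/√(2b) = -32.589159.)

b = 0.808 N·s/m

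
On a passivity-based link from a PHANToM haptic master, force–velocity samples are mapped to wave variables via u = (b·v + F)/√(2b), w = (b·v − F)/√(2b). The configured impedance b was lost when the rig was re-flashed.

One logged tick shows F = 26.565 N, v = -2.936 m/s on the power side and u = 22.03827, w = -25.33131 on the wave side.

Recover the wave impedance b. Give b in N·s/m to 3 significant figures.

b = 0.629 N·s/m

u + w = -3.29304;  u + w = √(2b)·v, so √(2b) = -3.29304/(-2.936) = 1.12161.
b = (√(2b))²/2 = 1.25800/2 = 0.62900.
(Check via u − w = 2F/√(2b): u − w = 47.36958, 2F/√(2b) = 47.36951.)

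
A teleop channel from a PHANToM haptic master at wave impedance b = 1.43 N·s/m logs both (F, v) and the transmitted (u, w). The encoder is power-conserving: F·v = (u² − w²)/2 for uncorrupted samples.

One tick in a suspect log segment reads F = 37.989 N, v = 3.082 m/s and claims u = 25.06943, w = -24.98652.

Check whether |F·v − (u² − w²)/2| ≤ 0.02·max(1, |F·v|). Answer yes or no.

no

F·v = 37.989×3.082 = 117.0821 W.
(u² − w²)/2 = (628.4763 − 624.3262)/2 = 2.0751 W.
|Δ| = 115.0070;  2% of max(1, |F·v|) = 2.3416.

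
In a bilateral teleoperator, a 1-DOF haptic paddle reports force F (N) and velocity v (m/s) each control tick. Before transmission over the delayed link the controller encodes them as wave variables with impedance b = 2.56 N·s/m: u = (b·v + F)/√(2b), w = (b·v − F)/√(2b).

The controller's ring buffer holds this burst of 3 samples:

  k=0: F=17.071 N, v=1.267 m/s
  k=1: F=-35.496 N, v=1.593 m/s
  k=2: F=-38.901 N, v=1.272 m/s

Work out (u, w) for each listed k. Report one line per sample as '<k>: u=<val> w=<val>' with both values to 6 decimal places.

0: u=8.977834 w=-6.110941
1: u=-13.884890 w=17.489438
2: u=-15.752872 w=18.631079

k=0: b·v=2.56×1.267=3.243520; √(2b)=2.262742; u=(3.243520+17.071)/2.262742=8.977834, w=(3.243520−17.071)/2.262742=-6.110941
k=1: b·v=2.56×1.593=4.078080; √(2b)=2.262742; u=(4.078080+(-35.496))/2.262742=-13.884890, w=(4.078080−(-35.496))/2.262742=17.489438
k=2: b·v=2.56×1.272=3.256320; √(2b)=2.262742; u=(3.256320+(-38.901))/2.262742=-15.752872, w=(3.256320−(-38.901))/2.262742=18.631079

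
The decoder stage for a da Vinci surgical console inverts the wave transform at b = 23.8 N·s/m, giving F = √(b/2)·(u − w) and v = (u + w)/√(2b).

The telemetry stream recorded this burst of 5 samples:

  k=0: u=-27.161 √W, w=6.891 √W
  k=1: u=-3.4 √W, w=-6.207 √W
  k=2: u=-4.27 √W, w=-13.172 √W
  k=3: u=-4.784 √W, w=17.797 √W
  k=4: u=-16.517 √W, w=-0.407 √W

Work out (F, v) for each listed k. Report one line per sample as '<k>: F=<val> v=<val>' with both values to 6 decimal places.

k=0: u−w=-34.052000, u+w=-20.270000; √(b/2)=3.449638, √(2b)=6.899275; F=3.449638×(-34.052)=-117.467062, v=-20.270000/6.899275=-2.937990
k=1: u−w=2.807000, u+w=-9.607000; √(b/2)=3.449638, √(2b)=6.899275; F=3.449638×2.807=9.683133, v=-9.607000/6.899275=-1.392465
k=2: u−w=8.902000, u+w=-17.442000; √(b/2)=3.449638, √(2b)=6.899275; F=3.449638×8.902=30.708674, v=-17.442000/6.899275=-2.528092
k=3: u−w=-22.581000, u+w=13.013000; √(b/2)=3.449638, √(2b)=6.899275; F=3.449638×(-22.581)=-77.896268, v=13.013000/6.899275=1.886140
k=4: u−w=-16.110000, u+w=-16.924000; √(b/2)=3.449638, √(2b)=6.899275; F=3.449638×(-16.11)=-55.573663, v=-16.924000/6.899275=-2.453011

0: F=-117.467062 v=-2.937990
1: F=9.683133 v=-1.392465
2: F=30.708674 v=-2.528092
3: F=-77.896268 v=1.886140
4: F=-55.573663 v=-2.453011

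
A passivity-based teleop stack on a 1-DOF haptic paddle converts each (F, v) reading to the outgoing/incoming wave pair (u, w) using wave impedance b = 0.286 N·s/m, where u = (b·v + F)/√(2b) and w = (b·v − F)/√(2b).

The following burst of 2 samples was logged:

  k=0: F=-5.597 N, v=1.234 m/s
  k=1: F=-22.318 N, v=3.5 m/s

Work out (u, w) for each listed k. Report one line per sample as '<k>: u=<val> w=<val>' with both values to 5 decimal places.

0: u=-6.93379 w=7.86708
1: u=-28.18565 w=30.83272

k=0: b·v=0.286×1.234=0.35292; √(2b)=0.75631; u=(0.35292+(-5.597))/0.75631=-6.93379, w=(0.35292−(-5.597))/0.75631=7.86708
k=1: b·v=0.286×3.5=1.00100; √(2b)=0.75631; u=(1.00100+(-22.318))/0.75631=-28.18565, w=(1.00100−(-22.318))/0.75631=30.83272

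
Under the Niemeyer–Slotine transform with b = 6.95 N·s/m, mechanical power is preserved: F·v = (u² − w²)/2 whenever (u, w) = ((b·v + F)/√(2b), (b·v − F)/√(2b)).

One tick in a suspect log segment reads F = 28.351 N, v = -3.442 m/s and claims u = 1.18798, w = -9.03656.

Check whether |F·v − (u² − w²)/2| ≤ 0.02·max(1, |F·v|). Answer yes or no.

F·v = 28.351×(-3.442) = -97.58414 W.
(u² − w²)/2 = (1.41130 − 81.65942)/2 = -40.12406 W.
|Δ| = 57.46008;  2% of max(1, |F·v|) = 1.95168.

no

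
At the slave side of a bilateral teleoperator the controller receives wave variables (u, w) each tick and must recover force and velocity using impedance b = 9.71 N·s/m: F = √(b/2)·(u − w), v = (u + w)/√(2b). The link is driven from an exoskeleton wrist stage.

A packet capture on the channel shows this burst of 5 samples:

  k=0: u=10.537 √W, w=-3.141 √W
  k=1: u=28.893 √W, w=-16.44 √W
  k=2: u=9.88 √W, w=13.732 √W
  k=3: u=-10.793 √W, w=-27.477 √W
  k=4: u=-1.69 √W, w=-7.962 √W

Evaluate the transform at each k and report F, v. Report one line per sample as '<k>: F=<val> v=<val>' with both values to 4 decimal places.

k=0: u−w=13.6780, u+w=7.3960; √(b/2)=2.2034, √(2b)=4.4068; F=2.2034×13.678=30.1382, v=7.3960/4.4068=1.6783
k=1: u−w=45.3330, u+w=12.4530; √(b/2)=2.2034, √(2b)=4.4068; F=2.2034×45.333=99.8870, v=12.4530/4.4068=2.8259
k=2: u−w=-3.8520, u+w=23.6120; √(b/2)=2.2034, √(2b)=4.4068; F=2.2034×(-3.852)=-8.4875, v=23.6120/4.4068=5.3581
k=3: u−w=16.6840, u+w=-38.2700; √(b/2)=2.2034, √(2b)=4.4068; F=2.2034×16.684=36.7616, v=-38.2700/4.4068=-8.6843
k=4: u−w=6.2720, u+w=-9.6520; √(b/2)=2.2034, √(2b)=4.4068; F=2.2034×6.272=13.8198, v=-9.6520/4.4068=-2.1902

0: F=30.1382 v=1.6783
1: F=99.8870 v=2.8259
2: F=-8.4875 v=5.3581
3: F=36.7616 v=-8.6843
4: F=13.8198 v=-2.1902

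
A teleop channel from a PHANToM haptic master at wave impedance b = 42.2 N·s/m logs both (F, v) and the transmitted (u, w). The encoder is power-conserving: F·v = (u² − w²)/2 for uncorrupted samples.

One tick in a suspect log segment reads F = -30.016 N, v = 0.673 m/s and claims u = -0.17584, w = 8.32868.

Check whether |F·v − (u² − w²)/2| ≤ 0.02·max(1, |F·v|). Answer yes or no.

F·v = (-30.016)×0.673 = -20.2008 W.
(u² − w²)/2 = (0.0309 − 69.3669)/2 = -34.6680 W.
|Δ| = 14.4672;  2% of max(1, |F·v|) = 0.4040.

no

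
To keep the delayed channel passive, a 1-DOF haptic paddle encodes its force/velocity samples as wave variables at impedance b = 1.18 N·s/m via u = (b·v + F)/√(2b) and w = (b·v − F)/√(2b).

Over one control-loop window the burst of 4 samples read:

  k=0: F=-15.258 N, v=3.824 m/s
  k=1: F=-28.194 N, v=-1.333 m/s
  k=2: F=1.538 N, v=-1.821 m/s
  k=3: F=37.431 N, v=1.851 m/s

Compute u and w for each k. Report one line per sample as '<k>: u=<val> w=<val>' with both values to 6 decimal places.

0: u=-6.994842 w=12.869382
1: u=-19.376628 w=17.328834
2: u=-0.397584 w=-2.399889
3: u=25.787286 w=-22.943726

k=0: b·v=1.18×3.824=4.512320; √(2b)=1.536229; u=(4.512320+(-15.258))/1.536229=-6.994842, w=(4.512320−(-15.258))/1.536229=12.869382
k=1: b·v=1.18×(-1.333)=-1.572940; √(2b)=1.536229; u=(-1.572940+(-28.194))/1.536229=-19.376628, w=(-1.572940−(-28.194))/1.536229=17.328834
k=2: b·v=1.18×(-1.821)=-2.148780; √(2b)=1.536229; u=(-2.148780+1.538)/1.536229=-0.397584, w=(-2.148780−1.538)/1.536229=-2.399889
k=3: b·v=1.18×1.851=2.184180; √(2b)=1.536229; u=(2.184180+37.431)/1.536229=25.787286, w=(2.184180−37.431)/1.536229=-22.943726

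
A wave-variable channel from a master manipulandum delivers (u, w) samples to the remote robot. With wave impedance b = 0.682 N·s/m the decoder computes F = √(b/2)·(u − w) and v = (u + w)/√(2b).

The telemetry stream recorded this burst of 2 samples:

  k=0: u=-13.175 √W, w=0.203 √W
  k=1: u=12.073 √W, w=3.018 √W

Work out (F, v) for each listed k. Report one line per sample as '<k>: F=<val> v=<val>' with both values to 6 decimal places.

0: F=-7.812111 v=-11.107076
1: F=5.287686 v=12.921438

k=0: u−w=-13.378000, u+w=-12.972000; √(b/2)=0.583952, √(2b)=1.167904; F=0.583952×(-13.378)=-7.812111, v=-12.972000/1.167904=-11.107076
k=1: u−w=9.055000, u+w=15.091000; √(b/2)=0.583952, √(2b)=1.167904; F=0.583952×9.055=5.287686, v=15.091000/1.167904=12.921438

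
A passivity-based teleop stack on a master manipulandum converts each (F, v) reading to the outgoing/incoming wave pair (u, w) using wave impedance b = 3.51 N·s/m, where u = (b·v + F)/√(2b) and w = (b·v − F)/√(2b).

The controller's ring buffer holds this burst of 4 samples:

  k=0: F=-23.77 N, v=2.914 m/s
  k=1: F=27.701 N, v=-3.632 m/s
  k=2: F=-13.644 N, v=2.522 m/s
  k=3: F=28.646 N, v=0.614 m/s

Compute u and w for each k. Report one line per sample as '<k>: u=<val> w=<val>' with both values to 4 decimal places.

0: u=-5.1110 w=12.8318
1: u=5.6435 w=-15.2666
2: u=-1.8085 w=8.4907
3: u=11.6251 w=-9.9983

k=0: b·v=3.51×2.914=10.2281; √(2b)=2.6495; u=(10.2281+(-23.77))/2.6495=-5.1110, w=(10.2281−(-23.77))/2.6495=12.8318
k=1: b·v=3.51×(-3.632)=-12.7483; √(2b)=2.6495; u=(-12.7483+27.701)/2.6495=5.6435, w=(-12.7483−27.701)/2.6495=-15.2666
k=2: b·v=3.51×2.522=8.8522; √(2b)=2.6495; u=(8.8522+(-13.644))/2.6495=-1.8085, w=(8.8522−(-13.644))/2.6495=8.4907
k=3: b·v=3.51×0.614=2.1551; √(2b)=2.6495; u=(2.1551+28.646)/2.6495=11.6251, w=(2.1551−28.646)/2.6495=-9.9983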